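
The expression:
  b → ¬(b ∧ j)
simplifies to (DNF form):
¬b ∨ ¬j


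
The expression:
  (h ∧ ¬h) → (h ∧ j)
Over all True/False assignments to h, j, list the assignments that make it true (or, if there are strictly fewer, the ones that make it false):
is always true.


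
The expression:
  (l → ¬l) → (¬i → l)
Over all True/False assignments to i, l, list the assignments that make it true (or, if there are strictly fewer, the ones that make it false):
is false only for:
  i=False, l=False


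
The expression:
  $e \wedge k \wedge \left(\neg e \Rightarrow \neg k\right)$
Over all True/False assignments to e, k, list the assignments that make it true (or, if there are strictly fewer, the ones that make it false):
is true only for:
  e=True, k=True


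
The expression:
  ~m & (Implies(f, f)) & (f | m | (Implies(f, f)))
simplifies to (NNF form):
~m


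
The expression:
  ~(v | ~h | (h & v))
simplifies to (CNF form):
h & ~v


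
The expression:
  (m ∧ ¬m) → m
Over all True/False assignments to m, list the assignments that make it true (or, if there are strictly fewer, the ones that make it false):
is always true.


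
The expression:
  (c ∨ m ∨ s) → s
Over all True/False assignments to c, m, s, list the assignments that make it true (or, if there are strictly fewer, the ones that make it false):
is false only for:
  c=False, m=True, s=False;
  c=True, m=False, s=False;
  c=True, m=True, s=False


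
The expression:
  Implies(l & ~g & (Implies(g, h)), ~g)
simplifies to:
True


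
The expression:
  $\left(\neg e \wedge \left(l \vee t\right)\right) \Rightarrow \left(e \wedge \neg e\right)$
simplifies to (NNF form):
$e \vee \left(\neg l \wedge \neg t\right)$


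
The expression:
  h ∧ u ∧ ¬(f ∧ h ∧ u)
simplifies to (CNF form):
h ∧ u ∧ ¬f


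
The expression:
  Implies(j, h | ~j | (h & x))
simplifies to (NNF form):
h | ~j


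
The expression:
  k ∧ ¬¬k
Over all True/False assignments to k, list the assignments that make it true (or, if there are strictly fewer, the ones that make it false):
is true only for:
  k=True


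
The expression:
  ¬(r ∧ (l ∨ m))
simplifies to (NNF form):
(¬l ∧ ¬m) ∨ ¬r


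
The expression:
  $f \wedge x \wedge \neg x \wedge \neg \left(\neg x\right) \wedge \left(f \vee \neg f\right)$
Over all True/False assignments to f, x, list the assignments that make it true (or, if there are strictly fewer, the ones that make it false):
is never true.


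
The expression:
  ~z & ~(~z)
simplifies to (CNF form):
False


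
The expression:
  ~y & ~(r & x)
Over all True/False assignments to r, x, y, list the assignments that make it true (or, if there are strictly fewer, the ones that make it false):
is true only for:
  r=False, x=False, y=False;
  r=False, x=True, y=False;
  r=True, x=False, y=False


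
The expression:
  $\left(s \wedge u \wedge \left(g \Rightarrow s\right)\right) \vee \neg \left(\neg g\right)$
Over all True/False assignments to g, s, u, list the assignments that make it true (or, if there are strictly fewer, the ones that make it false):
is false only for:
  g=False, s=False, u=False;
  g=False, s=False, u=True;
  g=False, s=True, u=False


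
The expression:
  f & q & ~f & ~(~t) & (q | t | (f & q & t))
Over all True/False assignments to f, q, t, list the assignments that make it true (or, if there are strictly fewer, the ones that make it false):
is never true.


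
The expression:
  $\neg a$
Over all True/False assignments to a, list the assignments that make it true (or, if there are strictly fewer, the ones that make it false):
is true only for:
  a=False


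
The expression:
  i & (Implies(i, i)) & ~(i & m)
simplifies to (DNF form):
i & ~m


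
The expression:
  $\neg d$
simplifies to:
$\neg d$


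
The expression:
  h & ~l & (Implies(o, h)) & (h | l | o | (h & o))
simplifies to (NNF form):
h & ~l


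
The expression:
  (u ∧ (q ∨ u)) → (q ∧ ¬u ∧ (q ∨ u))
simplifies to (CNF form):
¬u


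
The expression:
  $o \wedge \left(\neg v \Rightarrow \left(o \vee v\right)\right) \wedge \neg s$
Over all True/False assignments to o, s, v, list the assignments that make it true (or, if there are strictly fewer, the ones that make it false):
is true only for:
  o=True, s=False, v=False;
  o=True, s=False, v=True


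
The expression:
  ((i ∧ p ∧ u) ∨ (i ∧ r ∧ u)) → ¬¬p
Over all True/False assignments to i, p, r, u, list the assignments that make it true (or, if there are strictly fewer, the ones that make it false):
is false only for:
  i=True, p=False, r=True, u=True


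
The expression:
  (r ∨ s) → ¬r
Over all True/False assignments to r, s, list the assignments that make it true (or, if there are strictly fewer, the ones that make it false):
is true only for:
  r=False, s=False;
  r=False, s=True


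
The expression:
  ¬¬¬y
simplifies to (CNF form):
¬y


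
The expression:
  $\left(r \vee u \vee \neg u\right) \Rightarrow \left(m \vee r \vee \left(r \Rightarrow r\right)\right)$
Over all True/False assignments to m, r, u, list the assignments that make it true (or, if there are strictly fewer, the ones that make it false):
is always true.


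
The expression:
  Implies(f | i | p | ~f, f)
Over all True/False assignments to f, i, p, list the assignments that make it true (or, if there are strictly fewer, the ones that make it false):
is true only for:
  f=True, i=False, p=False;
  f=True, i=False, p=True;
  f=True, i=True, p=False;
  f=True, i=True, p=True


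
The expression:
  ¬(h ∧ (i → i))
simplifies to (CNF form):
¬h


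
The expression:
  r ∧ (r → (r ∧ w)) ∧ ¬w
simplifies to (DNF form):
False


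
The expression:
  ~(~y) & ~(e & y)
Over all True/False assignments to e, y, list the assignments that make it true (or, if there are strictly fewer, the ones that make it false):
is true only for:
  e=False, y=True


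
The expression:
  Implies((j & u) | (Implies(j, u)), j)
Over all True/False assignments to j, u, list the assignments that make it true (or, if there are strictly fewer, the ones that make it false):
is true only for:
  j=True, u=False;
  j=True, u=True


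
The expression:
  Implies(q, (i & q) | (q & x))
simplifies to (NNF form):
i | x | ~q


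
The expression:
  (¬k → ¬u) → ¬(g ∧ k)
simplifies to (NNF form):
¬g ∨ ¬k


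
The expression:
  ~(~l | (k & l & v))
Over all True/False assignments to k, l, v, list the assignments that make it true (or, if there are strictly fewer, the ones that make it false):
is true only for:
  k=False, l=True, v=False;
  k=False, l=True, v=True;
  k=True, l=True, v=False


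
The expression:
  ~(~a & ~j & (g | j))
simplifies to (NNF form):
a | j | ~g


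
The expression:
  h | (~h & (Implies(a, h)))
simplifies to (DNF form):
h | ~a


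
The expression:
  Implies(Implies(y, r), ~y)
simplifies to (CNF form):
~r | ~y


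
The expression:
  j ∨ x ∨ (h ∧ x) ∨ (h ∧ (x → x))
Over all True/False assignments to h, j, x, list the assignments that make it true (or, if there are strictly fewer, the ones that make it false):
is false only for:
  h=False, j=False, x=False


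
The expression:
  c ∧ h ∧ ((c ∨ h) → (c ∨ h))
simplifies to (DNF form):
c ∧ h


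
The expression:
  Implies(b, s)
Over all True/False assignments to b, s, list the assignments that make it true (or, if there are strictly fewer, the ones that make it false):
is false only for:
  b=True, s=False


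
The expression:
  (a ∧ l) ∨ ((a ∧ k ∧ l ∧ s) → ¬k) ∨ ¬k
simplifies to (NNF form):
True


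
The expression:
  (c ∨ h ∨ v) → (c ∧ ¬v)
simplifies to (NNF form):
¬v ∧ (c ∨ ¬h)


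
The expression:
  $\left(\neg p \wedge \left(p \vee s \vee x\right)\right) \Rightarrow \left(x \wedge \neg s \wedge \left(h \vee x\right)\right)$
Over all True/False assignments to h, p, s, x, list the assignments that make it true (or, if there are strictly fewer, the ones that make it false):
is false only for:
  h=False, p=False, s=True, x=False;
  h=False, p=False, s=True, x=True;
  h=True, p=False, s=True, x=False;
  h=True, p=False, s=True, x=True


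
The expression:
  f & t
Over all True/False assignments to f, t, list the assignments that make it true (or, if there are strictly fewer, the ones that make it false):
is true only for:
  f=True, t=True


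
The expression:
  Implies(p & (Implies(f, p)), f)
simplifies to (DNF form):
f | ~p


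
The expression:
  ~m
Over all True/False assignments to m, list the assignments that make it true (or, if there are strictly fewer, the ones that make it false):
is true only for:
  m=False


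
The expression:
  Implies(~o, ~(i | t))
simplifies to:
o | (~i & ~t)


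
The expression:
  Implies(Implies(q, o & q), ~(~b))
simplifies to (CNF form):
(b | q) & (b | ~o)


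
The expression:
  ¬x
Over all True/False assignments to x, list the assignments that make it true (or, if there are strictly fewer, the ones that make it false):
is true only for:
  x=False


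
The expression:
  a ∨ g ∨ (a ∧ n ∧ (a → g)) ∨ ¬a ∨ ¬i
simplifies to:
True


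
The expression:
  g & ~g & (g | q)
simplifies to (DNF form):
False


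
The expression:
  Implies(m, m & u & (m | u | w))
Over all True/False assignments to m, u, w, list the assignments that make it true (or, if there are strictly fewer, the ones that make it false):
is false only for:
  m=True, u=False, w=False;
  m=True, u=False, w=True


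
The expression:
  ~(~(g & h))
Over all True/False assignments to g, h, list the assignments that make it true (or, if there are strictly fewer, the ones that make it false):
is true only for:
  g=True, h=True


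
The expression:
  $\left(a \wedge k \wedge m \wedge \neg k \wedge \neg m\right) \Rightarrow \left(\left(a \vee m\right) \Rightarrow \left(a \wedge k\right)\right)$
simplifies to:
$\text{True}$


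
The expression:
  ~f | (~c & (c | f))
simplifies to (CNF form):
~c | ~f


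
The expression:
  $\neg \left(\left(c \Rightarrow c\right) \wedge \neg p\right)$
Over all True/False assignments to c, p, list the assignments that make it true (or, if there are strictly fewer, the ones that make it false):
is true only for:
  c=False, p=True;
  c=True, p=True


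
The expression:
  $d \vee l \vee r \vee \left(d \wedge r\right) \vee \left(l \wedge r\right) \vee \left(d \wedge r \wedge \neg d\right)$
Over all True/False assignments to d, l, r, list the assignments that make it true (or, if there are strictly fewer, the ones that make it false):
is false only for:
  d=False, l=False, r=False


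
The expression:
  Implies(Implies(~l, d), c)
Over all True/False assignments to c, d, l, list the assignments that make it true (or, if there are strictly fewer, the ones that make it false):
is false only for:
  c=False, d=False, l=True;
  c=False, d=True, l=False;
  c=False, d=True, l=True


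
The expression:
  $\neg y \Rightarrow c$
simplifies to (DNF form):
$c \vee y$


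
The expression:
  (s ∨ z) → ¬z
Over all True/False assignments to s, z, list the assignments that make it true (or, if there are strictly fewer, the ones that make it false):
is true only for:
  s=False, z=False;
  s=True, z=False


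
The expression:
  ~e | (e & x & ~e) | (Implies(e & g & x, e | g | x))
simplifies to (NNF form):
True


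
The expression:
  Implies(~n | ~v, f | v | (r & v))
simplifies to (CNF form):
f | v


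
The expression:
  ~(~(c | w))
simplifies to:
c | w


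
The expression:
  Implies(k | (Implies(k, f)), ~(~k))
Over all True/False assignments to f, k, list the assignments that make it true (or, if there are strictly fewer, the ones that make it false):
is true only for:
  f=False, k=True;
  f=True, k=True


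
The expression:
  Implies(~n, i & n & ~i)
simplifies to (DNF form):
n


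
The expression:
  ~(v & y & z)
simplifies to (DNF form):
~v | ~y | ~z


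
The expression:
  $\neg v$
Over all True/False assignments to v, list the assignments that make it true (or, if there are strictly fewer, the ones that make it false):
is true only for:
  v=False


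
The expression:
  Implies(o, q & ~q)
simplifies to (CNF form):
~o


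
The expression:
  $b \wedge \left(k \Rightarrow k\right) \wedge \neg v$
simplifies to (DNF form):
$b \wedge \neg v$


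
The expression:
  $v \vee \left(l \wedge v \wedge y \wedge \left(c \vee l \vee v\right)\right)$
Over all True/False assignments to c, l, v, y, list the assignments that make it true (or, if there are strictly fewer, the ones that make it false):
is true only for:
  c=False, l=False, v=True, y=False;
  c=False, l=False, v=True, y=True;
  c=False, l=True, v=True, y=False;
  c=False, l=True, v=True, y=True;
  c=True, l=False, v=True, y=False;
  c=True, l=False, v=True, y=True;
  c=True, l=True, v=True, y=False;
  c=True, l=True, v=True, y=True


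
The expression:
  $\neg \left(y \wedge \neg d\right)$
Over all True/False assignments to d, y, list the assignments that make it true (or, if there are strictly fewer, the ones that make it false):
is false only for:
  d=False, y=True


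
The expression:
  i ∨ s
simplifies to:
i ∨ s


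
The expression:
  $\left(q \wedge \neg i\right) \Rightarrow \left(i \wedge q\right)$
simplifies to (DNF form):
$i \vee \neg q$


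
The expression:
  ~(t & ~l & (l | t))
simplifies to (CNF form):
l | ~t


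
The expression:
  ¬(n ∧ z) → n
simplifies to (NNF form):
n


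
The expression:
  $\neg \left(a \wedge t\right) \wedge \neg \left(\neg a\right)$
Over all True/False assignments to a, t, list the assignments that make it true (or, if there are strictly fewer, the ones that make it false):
is true only for:
  a=True, t=False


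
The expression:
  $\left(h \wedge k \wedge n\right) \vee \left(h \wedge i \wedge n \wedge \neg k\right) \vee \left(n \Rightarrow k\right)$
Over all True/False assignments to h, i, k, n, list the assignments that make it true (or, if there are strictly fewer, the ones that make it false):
is false only for:
  h=False, i=False, k=False, n=True;
  h=False, i=True, k=False, n=True;
  h=True, i=False, k=False, n=True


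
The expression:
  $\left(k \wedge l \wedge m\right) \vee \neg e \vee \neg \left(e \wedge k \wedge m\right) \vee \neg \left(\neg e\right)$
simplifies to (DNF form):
$\text{True}$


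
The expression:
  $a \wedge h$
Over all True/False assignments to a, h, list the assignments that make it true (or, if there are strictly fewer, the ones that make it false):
is true only for:
  a=True, h=True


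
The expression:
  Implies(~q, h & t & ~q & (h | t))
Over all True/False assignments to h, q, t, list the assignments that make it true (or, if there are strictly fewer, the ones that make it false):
is false only for:
  h=False, q=False, t=False;
  h=False, q=False, t=True;
  h=True, q=False, t=False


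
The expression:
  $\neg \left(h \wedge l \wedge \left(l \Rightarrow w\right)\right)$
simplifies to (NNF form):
$\neg h \vee \neg l \vee \neg w$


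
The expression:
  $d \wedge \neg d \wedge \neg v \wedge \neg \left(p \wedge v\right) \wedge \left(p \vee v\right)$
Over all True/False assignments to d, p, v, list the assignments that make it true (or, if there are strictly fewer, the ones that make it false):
is never true.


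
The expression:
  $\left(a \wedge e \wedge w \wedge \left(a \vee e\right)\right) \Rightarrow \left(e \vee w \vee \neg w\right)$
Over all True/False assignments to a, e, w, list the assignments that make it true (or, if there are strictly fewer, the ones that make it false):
is always true.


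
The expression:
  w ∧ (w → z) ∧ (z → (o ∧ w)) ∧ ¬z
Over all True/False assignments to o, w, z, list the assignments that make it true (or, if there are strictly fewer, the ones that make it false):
is never true.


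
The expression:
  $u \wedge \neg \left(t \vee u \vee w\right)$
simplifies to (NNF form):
$\text{False}$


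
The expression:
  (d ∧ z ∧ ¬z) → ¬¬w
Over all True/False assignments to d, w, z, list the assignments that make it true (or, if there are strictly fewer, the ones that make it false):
is always true.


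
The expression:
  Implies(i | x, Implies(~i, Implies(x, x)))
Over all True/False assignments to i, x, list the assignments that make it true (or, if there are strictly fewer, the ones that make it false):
is always true.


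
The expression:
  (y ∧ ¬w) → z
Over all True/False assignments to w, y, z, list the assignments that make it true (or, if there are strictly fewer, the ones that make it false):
is false only for:
  w=False, y=True, z=False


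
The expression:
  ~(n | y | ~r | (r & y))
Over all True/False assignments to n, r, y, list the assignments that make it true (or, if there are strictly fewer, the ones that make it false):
is true only for:
  n=False, r=True, y=False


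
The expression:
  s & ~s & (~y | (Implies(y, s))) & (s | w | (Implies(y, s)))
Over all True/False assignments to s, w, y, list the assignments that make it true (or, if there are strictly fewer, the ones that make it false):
is never true.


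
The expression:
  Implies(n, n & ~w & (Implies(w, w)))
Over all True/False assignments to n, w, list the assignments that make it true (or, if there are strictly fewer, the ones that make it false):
is false only for:
  n=True, w=True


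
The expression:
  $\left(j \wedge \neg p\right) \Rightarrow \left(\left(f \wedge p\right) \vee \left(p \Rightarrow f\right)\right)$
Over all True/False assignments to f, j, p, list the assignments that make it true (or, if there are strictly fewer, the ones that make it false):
is always true.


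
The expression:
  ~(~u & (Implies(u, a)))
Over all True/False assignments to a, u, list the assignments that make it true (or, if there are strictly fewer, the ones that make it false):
is true only for:
  a=False, u=True;
  a=True, u=True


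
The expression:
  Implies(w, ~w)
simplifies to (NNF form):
~w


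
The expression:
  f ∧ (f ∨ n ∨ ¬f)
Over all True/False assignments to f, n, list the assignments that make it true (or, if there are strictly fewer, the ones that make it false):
is true only for:
  f=True, n=False;
  f=True, n=True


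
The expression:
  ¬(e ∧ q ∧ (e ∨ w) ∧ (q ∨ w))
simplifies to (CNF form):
¬e ∨ ¬q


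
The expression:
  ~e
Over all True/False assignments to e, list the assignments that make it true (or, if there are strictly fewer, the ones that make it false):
is true only for:
  e=False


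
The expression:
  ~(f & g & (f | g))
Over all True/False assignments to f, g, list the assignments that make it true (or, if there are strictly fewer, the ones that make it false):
is false only for:
  f=True, g=True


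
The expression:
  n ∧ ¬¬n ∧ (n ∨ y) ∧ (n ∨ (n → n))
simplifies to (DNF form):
n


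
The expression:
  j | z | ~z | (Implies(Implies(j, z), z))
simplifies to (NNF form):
True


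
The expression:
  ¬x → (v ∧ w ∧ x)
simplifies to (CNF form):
x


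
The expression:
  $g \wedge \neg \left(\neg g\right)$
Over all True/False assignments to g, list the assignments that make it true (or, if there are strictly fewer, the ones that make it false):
is true only for:
  g=True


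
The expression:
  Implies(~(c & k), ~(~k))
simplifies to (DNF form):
k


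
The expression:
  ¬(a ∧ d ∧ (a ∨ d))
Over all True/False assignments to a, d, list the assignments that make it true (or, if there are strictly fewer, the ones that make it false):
is false only for:
  a=True, d=True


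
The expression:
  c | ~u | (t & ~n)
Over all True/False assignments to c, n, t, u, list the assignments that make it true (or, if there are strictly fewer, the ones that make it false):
is false only for:
  c=False, n=False, t=False, u=True;
  c=False, n=True, t=False, u=True;
  c=False, n=True, t=True, u=True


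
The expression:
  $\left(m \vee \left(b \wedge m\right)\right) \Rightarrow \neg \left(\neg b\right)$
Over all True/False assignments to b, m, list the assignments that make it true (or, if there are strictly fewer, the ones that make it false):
is false only for:
  b=False, m=True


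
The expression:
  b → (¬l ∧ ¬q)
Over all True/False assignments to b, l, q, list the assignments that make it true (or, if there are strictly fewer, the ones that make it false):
is false only for:
  b=True, l=False, q=True;
  b=True, l=True, q=False;
  b=True, l=True, q=True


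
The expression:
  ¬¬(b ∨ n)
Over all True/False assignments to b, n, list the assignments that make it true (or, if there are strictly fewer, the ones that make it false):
is false only for:
  b=False, n=False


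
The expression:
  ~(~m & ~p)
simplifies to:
m | p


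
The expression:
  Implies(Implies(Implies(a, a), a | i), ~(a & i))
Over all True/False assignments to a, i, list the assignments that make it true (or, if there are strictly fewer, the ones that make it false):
is false only for:
  a=True, i=True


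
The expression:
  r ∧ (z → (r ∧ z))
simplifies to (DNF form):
r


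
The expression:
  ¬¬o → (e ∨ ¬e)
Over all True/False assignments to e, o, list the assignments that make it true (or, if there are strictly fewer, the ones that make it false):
is always true.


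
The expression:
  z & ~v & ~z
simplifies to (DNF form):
False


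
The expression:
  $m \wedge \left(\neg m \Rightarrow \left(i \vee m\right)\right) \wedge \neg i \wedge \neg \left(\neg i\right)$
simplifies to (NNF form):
$\text{False}$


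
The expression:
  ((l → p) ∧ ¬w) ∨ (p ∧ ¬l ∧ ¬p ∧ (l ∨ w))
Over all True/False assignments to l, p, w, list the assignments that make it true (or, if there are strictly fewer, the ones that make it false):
is true only for:
  l=False, p=False, w=False;
  l=False, p=True, w=False;
  l=True, p=True, w=False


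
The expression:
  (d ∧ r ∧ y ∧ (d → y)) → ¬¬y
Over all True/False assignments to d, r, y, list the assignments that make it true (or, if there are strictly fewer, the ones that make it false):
is always true.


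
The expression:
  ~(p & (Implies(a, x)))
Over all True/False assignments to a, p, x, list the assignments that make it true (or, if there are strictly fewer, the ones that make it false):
is false only for:
  a=False, p=True, x=False;
  a=False, p=True, x=True;
  a=True, p=True, x=True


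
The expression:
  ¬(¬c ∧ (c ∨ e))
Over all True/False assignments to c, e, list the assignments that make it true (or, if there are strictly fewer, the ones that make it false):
is false only for:
  c=False, e=True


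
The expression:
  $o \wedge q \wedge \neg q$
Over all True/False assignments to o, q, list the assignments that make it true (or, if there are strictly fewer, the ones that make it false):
is never true.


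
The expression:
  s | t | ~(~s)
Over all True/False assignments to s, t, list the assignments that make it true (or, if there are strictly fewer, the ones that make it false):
is false only for:
  s=False, t=False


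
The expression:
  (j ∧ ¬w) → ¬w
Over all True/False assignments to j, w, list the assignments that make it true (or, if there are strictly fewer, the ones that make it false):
is always true.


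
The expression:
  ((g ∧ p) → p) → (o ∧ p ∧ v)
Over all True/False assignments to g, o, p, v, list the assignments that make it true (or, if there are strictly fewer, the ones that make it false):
is true only for:
  g=False, o=True, p=True, v=True;
  g=True, o=True, p=True, v=True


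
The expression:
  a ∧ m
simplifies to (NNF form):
a ∧ m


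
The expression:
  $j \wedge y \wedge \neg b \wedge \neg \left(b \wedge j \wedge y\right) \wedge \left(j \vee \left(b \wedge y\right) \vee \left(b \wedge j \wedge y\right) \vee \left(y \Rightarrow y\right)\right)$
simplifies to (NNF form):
$j \wedge y \wedge \neg b$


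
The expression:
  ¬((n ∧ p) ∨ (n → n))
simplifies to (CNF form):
False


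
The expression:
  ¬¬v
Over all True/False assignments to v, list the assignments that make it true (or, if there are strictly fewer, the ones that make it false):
is true only for:
  v=True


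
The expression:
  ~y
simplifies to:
~y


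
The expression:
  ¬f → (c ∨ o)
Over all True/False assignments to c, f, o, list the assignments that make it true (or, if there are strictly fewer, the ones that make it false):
is false only for:
  c=False, f=False, o=False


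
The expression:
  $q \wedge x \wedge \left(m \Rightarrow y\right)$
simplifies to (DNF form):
$\left(q \wedge x \wedge y\right) \vee \left(q \wedge x \wedge \neg m\right)$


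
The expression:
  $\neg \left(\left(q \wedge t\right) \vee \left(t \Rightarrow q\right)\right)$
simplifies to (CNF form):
$t \wedge \neg q$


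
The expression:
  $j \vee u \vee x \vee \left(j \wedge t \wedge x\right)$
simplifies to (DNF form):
$j \vee u \vee x$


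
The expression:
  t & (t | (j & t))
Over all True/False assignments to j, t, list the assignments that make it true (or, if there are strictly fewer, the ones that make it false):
is true only for:
  j=False, t=True;
  j=True, t=True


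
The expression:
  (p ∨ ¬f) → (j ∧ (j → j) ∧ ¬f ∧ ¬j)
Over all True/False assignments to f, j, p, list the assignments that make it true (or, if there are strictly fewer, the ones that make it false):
is true only for:
  f=True, j=False, p=False;
  f=True, j=True, p=False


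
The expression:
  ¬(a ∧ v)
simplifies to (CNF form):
¬a ∨ ¬v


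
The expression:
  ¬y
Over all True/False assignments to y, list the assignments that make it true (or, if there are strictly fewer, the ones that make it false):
is true only for:
  y=False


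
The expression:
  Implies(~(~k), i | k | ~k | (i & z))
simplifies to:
True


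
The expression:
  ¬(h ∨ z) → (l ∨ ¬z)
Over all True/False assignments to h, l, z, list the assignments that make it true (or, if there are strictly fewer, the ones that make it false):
is always true.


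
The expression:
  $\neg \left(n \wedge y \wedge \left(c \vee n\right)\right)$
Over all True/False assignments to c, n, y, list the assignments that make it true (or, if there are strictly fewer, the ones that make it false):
is false only for:
  c=False, n=True, y=True;
  c=True, n=True, y=True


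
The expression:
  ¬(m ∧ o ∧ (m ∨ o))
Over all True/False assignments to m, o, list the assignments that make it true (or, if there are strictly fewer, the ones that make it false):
is false only for:
  m=True, o=True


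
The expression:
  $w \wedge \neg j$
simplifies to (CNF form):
$w \wedge \neg j$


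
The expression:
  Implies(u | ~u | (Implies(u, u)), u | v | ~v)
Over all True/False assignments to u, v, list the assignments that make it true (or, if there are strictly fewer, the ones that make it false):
is always true.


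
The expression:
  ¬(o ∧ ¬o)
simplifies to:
True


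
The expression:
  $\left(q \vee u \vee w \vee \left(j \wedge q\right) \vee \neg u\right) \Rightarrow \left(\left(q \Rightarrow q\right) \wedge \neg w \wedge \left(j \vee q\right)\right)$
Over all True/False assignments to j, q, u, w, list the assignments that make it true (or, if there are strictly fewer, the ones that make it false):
is true only for:
  j=False, q=True, u=False, w=False;
  j=False, q=True, u=True, w=False;
  j=True, q=False, u=False, w=False;
  j=True, q=False, u=True, w=False;
  j=True, q=True, u=False, w=False;
  j=True, q=True, u=True, w=False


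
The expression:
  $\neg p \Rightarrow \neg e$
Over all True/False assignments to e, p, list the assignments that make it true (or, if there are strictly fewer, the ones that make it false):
is false only for:
  e=True, p=False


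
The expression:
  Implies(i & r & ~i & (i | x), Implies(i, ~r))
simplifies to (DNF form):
True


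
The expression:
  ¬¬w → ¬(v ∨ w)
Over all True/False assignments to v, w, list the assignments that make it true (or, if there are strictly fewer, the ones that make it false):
is true only for:
  v=False, w=False;
  v=True, w=False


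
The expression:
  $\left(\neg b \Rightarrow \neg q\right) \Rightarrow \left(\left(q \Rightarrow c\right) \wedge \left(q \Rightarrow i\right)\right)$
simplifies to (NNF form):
$\left(c \wedge i\right) \vee \neg b \vee \neg q$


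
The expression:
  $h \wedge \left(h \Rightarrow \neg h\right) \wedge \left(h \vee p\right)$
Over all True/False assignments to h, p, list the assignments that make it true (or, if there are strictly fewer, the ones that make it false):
is never true.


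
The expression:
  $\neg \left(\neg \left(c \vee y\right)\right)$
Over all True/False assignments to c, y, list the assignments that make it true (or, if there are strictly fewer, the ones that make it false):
is false only for:
  c=False, y=False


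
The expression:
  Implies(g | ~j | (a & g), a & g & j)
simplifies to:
j & (a | ~g)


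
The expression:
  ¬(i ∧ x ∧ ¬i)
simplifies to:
True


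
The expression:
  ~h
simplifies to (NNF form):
~h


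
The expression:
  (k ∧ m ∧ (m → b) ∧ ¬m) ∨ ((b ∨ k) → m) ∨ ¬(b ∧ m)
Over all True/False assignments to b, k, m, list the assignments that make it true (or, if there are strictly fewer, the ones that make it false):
is always true.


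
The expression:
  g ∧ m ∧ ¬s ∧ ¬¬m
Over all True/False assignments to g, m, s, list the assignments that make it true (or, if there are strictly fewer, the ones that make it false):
is true only for:
  g=True, m=True, s=False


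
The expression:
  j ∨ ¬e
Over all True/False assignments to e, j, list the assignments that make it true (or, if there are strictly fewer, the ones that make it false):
is false only for:
  e=True, j=False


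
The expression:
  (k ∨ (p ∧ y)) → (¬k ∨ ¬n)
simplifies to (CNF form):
¬k ∨ ¬n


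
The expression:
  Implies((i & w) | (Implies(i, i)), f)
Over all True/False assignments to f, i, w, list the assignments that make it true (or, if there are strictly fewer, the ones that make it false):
is true only for:
  f=True, i=False, w=False;
  f=True, i=False, w=True;
  f=True, i=True, w=False;
  f=True, i=True, w=True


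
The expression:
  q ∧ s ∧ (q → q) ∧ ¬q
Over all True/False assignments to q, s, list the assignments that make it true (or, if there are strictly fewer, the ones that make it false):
is never true.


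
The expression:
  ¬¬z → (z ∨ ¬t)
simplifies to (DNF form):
True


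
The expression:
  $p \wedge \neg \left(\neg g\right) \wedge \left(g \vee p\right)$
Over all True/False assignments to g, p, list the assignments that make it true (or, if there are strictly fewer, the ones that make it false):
is true only for:
  g=True, p=True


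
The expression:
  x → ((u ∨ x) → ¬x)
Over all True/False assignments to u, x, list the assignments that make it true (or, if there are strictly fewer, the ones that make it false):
is true only for:
  u=False, x=False;
  u=True, x=False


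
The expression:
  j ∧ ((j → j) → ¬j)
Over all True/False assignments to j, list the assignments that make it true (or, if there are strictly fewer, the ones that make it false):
is never true.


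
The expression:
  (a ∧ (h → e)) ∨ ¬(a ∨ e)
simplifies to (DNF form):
(a ∧ e) ∨ (¬a ∧ ¬e) ∨ (¬e ∧ ¬h)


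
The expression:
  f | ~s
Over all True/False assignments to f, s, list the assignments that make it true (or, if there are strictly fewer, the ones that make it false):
is false only for:
  f=False, s=True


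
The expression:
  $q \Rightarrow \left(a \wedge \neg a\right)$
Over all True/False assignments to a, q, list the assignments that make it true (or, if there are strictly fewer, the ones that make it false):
is true only for:
  a=False, q=False;
  a=True, q=False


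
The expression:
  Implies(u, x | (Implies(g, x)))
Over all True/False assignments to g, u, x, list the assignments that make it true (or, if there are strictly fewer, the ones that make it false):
is false only for:
  g=True, u=True, x=False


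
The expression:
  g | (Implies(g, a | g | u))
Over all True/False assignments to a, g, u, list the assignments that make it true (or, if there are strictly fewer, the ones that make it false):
is always true.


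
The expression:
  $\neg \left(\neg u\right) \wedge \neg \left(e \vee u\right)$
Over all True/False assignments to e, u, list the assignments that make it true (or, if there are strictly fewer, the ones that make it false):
is never true.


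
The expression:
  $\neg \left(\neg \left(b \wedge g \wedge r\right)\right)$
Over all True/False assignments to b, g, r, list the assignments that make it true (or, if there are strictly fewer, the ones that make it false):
is true only for:
  b=True, g=True, r=True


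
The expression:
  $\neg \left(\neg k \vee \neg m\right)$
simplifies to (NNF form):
$k \wedge m$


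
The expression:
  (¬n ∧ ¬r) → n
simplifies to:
n ∨ r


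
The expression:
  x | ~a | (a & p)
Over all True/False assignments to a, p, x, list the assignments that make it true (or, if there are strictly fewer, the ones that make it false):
is false only for:
  a=True, p=False, x=False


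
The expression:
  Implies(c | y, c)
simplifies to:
c | ~y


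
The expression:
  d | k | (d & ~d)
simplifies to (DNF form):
d | k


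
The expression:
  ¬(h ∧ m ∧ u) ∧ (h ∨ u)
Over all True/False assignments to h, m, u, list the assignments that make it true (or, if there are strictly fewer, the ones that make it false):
is false only for:
  h=False, m=False, u=False;
  h=False, m=True, u=False;
  h=True, m=True, u=True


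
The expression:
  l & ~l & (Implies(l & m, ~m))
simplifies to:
False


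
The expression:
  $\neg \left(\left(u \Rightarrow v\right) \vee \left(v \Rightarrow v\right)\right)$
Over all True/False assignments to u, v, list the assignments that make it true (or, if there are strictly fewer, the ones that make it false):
is never true.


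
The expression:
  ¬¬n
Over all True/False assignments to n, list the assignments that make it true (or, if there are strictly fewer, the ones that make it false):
is true only for:
  n=True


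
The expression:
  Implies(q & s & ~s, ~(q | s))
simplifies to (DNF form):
True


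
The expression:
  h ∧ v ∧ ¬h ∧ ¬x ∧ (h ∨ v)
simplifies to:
False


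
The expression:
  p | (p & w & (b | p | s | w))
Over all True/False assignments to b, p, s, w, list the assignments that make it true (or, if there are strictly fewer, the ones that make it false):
is true only for:
  b=False, p=True, s=False, w=False;
  b=False, p=True, s=False, w=True;
  b=False, p=True, s=True, w=False;
  b=False, p=True, s=True, w=True;
  b=True, p=True, s=False, w=False;
  b=True, p=True, s=False, w=True;
  b=True, p=True, s=True, w=False;
  b=True, p=True, s=True, w=True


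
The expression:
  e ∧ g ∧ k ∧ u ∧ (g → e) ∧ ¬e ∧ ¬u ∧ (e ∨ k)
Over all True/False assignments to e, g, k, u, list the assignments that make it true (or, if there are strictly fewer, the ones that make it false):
is never true.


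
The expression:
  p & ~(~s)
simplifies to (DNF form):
p & s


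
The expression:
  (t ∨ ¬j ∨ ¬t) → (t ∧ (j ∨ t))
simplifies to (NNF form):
t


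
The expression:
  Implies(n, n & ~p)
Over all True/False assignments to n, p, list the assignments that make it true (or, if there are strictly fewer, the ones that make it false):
is false only for:
  n=True, p=True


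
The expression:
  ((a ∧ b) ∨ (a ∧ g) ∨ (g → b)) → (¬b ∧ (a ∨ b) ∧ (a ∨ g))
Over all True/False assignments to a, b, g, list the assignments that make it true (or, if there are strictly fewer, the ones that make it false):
is true only for:
  a=False, b=False, g=True;
  a=True, b=False, g=False;
  a=True, b=False, g=True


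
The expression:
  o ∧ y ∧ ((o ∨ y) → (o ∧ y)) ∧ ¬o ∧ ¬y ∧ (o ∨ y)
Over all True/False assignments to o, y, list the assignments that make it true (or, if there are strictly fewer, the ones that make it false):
is never true.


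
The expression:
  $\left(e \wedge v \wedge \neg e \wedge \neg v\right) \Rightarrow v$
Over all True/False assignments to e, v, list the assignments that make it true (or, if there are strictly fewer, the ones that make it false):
is always true.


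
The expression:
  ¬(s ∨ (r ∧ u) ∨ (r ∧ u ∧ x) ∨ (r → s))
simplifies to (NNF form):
r ∧ ¬s ∧ ¬u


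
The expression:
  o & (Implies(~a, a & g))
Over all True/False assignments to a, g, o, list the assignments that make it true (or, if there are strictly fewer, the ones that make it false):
is true only for:
  a=True, g=False, o=True;
  a=True, g=True, o=True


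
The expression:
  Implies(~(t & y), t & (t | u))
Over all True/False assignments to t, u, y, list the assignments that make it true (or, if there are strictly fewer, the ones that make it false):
is true only for:
  t=True, u=False, y=False;
  t=True, u=False, y=True;
  t=True, u=True, y=False;
  t=True, u=True, y=True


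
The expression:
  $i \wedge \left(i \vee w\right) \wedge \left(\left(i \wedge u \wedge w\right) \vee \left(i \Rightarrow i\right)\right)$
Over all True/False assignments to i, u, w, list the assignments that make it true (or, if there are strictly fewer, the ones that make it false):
is true only for:
  i=True, u=False, w=False;
  i=True, u=False, w=True;
  i=True, u=True, w=False;
  i=True, u=True, w=True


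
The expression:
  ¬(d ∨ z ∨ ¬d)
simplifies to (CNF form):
False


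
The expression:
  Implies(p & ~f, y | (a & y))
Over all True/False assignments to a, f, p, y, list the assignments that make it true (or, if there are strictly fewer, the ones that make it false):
is false only for:
  a=False, f=False, p=True, y=False;
  a=True, f=False, p=True, y=False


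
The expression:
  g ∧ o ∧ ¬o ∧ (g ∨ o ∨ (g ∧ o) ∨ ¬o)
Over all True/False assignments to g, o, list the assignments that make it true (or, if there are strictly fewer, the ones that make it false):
is never true.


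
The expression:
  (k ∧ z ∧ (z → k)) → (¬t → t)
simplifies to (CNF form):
t ∨ ¬k ∨ ¬z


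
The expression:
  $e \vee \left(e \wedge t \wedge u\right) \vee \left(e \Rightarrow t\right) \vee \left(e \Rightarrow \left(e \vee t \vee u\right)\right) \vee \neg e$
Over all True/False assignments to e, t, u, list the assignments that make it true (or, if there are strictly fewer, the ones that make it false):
is always true.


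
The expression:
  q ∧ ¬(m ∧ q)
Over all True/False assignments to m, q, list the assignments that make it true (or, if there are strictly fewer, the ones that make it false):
is true only for:
  m=False, q=True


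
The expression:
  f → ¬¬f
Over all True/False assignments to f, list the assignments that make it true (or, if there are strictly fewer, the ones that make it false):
is always true.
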